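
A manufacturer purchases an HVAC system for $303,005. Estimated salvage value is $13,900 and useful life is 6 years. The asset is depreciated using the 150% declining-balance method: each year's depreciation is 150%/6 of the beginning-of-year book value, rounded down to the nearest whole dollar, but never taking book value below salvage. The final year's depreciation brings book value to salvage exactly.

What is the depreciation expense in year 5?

Depreciable base = $303,005 − $13,900 = $289,105.
Year 1: ⌊$303,005 × 150%/6⌋ = $75,751. Book value $227,254.
Year 2: ⌊$227,254 × 150%/6⌋ = $56,813. Book value $170,441.
Year 3: ⌊$170,441 × 150%/6⌋ = $42,610. Book value $127,831.
Year 4: ⌊$127,831 × 150%/6⌋ = $31,957. Book value $95,874.
Year 5: ⌊$95,874 × 150%/6⌋ = $23,968. Book value $71,906.

$23,968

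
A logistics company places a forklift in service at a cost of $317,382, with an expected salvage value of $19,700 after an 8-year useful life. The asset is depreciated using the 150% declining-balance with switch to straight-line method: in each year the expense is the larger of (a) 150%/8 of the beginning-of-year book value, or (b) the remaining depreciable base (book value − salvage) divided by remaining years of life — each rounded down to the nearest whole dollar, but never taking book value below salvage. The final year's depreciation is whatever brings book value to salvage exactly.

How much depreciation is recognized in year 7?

Depreciable base = $317,382 − $19,700 = $297,682.
Year 1: DB = ⌊$317,382 × 150%/8⌋ = $59,509; SL = ⌊$297,682/8⌋ = $37,210 → take DB $59,509. Book value $257,873.
Year 2: DB = ⌊$257,873 × 150%/8⌋ = $48,351; SL = ⌊$238,173/7⌋ = $34,024 → take DB $48,351. Book value $209,522.
Year 3: DB = ⌊$209,522 × 150%/8⌋ = $39,285; SL = ⌊$189,822/6⌋ = $31,637 → take DB $39,285. Book value $170,237.
Year 4: DB = ⌊$170,237 × 150%/8⌋ = $31,919; SL = ⌊$150,537/5⌋ = $30,107 → take DB $31,919. Book value $138,318.
Year 5: DB = ⌊$138,318 × 150%/8⌋ = $25,934; SL = ⌊$118,618/4⌋ = $29,654 → take SL $29,654. Book value $108,664.
Year 6: DB = ⌊$108,664 × 150%/8⌋ = $20,374; SL = ⌊$88,964/3⌋ = $29,654 → take SL $29,654. Book value $79,010.
Year 7: DB = ⌊$79,010 × 150%/8⌋ = $14,814; SL = ⌊$59,310/2⌋ = $29,655 → take SL $29,655. Book value $49,355.

$29,655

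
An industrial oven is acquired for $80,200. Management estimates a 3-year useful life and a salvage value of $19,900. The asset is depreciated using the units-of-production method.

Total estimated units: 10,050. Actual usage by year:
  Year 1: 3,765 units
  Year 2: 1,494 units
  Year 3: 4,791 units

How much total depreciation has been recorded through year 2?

$31,554

Depreciable base = $80,200 − $19,900 = $60,300.
Rate = $60,300 / 10,050 units = $6 per unit.
Year 1: 3,765 × $6 = $22,590. Book value $57,610.
Year 2: 1,494 × $6 = $8,964. Book value $48,646.
Accumulated through year 2 = $80,200 − $48,646 = $31,554.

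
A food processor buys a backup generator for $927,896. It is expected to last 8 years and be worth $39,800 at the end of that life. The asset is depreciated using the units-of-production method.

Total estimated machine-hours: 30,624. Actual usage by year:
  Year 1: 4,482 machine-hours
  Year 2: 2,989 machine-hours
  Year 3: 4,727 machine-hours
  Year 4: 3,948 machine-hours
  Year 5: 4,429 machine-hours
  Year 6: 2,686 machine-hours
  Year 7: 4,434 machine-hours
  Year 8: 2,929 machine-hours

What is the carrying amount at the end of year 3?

Depreciable base = $927,896 − $39,800 = $888,096.
Rate = $888,096 / 30,624 machine-hours = $29 per machine-hour.
Year 1: 4,482 × $29 = $129,978. Book value $797,918.
Year 2: 2,989 × $29 = $86,681. Book value $711,237.
Year 3: 4,727 × $29 = $137,083. Book value $574,154.

$574,154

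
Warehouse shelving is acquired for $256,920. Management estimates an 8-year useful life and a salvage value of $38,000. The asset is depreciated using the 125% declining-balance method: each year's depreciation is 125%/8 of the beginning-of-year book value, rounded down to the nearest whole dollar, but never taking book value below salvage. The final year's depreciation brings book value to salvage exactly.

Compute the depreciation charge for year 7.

$14,484

Depreciable base = $256,920 − $38,000 = $218,920.
Year 1: ⌊$256,920 × 125%/8⌋ = $40,143. Book value $216,777.
Year 2: ⌊$216,777 × 125%/8⌋ = $33,871. Book value $182,906.
Year 3: ⌊$182,906 × 125%/8⌋ = $28,579. Book value $154,327.
Year 4: ⌊$154,327 × 125%/8⌋ = $24,113. Book value $130,214.
Year 5: ⌊$130,214 × 125%/8⌋ = $20,345. Book value $109,869.
Year 6: ⌊$109,869 × 125%/8⌋ = $17,167. Book value $92,702.
Year 7: ⌊$92,702 × 125%/8⌋ = $14,484. Book value $78,218.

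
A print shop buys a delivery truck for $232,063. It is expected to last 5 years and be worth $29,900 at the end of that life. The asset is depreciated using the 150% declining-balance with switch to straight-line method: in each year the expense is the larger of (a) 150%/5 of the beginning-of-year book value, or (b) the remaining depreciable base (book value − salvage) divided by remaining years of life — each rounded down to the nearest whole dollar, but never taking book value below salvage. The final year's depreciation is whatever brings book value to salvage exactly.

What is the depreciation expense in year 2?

$48,733

Depreciable base = $232,063 − $29,900 = $202,163.
Year 1: DB = ⌊$232,063 × 150%/5⌋ = $69,618; SL = ⌊$202,163/5⌋ = $40,432 → take DB $69,618. Book value $162,445.
Year 2: DB = ⌊$162,445 × 150%/5⌋ = $48,733; SL = ⌊$132,545/4⌋ = $33,136 → take DB $48,733. Book value $113,712.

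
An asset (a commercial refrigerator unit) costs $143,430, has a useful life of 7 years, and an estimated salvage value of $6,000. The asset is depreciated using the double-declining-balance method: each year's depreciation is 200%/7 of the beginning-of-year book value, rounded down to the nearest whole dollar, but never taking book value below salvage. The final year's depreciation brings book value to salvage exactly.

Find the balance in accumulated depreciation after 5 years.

Depreciable base = $143,430 − $6,000 = $137,430.
Year 1: ⌊$143,430 × 200%/7⌋ = $40,980. Book value $102,450.
Year 2: ⌊$102,450 × 200%/7⌋ = $29,271. Book value $73,179.
Year 3: ⌊$73,179 × 200%/7⌋ = $20,908. Book value $52,271.
Year 4: ⌊$52,271 × 200%/7⌋ = $14,934. Book value $37,337.
Year 5: ⌊$37,337 × 200%/7⌋ = $10,667. Book value $26,670.
Accumulated through year 5 = $143,430 − $26,670 = $116,760.

$116,760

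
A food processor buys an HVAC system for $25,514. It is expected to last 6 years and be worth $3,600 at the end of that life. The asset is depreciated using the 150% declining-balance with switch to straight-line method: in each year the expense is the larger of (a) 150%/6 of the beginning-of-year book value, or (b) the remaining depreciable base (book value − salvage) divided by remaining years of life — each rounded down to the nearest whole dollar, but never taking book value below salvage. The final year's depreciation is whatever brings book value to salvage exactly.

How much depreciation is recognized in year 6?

$2,237

Depreciable base = $25,514 − $3,600 = $21,914.
Year 1: DB = ⌊$25,514 × 150%/6⌋ = $6,378; SL = ⌊$21,914/6⌋ = $3,652 → take DB $6,378. Book value $19,136.
Year 2: DB = ⌊$19,136 × 150%/6⌋ = $4,784; SL = ⌊$15,536/5⌋ = $3,107 → take DB $4,784. Book value $14,352.
Year 3: DB = ⌊$14,352 × 150%/6⌋ = $3,588; SL = ⌊$10,752/4⌋ = $2,688 → take DB $3,588. Book value $10,764.
Year 4: DB = ⌊$10,764 × 150%/6⌋ = $2,691; SL = ⌊$7,164/3⌋ = $2,388 → take DB $2,691. Book value $8,073.
Year 5: DB = ⌊$8,073 × 150%/6⌋ = $2,018; SL = ⌊$4,473/2⌋ = $2,236 → take SL $2,236. Book value $5,837.
Year 6 (final): $5,837 − $3,600 = $2,237. Book value $3,600.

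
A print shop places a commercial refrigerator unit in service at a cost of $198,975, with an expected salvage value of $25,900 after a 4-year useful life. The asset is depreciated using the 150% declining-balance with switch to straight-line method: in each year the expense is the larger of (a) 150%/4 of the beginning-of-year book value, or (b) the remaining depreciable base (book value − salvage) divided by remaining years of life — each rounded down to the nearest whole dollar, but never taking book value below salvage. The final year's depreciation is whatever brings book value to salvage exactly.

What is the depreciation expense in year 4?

Depreciable base = $198,975 − $25,900 = $173,075.
Year 1: DB = ⌊$198,975 × 150%/4⌋ = $74,615; SL = ⌊$173,075/4⌋ = $43,268 → take DB $74,615. Book value $124,360.
Year 2: DB = ⌊$124,360 × 150%/4⌋ = $46,635; SL = ⌊$98,460/3⌋ = $32,820 → take DB $46,635. Book value $77,725.
Year 3: DB = ⌊$77,725 × 150%/4⌋ = $29,146; SL = ⌊$51,825/2⌋ = $25,912 → take DB $29,146. Book value $48,579.
Year 4 (final): $48,579 − $25,900 = $22,679. Book value $25,900.

$22,679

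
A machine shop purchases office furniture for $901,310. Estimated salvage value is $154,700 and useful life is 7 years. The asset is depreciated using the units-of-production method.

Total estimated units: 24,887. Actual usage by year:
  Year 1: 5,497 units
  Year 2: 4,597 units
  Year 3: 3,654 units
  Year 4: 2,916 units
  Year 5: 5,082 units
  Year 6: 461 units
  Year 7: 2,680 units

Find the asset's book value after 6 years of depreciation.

Depreciable base = $901,310 − $154,700 = $746,610.
Rate = $746,610 / 24,887 units = $30 per unit.
Year 1: 5,497 × $30 = $164,910. Book value $736,400.
Year 2: 4,597 × $30 = $137,910. Book value $598,490.
Year 3: 3,654 × $30 = $109,620. Book value $488,870.
Year 4: 2,916 × $30 = $87,480. Book value $401,390.
Year 5: 5,082 × $30 = $152,460. Book value $248,930.
Year 6: 461 × $30 = $13,830. Book value $235,100.

$235,100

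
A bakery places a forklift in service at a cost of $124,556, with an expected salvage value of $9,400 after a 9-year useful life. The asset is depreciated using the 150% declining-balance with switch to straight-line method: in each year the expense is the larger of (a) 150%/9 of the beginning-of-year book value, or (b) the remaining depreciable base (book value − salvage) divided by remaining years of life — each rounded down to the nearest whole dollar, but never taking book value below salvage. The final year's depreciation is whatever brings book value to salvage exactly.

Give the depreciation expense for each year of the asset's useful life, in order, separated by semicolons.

Depreciable base = $124,556 − $9,400 = $115,156.
Year 1: DB = ⌊$124,556 × 150%/9⌋ = $20,759; SL = ⌊$115,156/9⌋ = $12,795 → take DB $20,759. Book value $103,797.
Year 2: DB = ⌊$103,797 × 150%/9⌋ = $17,299; SL = ⌊$94,397/8⌋ = $11,799 → take DB $17,299. Book value $86,498.
Year 3: DB = ⌊$86,498 × 150%/9⌋ = $14,416; SL = ⌊$77,098/7⌋ = $11,014 → take DB $14,416. Book value $72,082.
Year 4: DB = ⌊$72,082 × 150%/9⌋ = $12,013; SL = ⌊$62,682/6⌋ = $10,447 → take DB $12,013. Book value $60,069.
Year 5: DB = ⌊$60,069 × 150%/9⌋ = $10,011; SL = ⌊$50,669/5⌋ = $10,133 → take SL $10,133. Book value $49,936.
Year 6: DB = ⌊$49,936 × 150%/9⌋ = $8,322; SL = ⌊$40,536/4⌋ = $10,134 → take SL $10,134. Book value $39,802.
Year 7: DB = ⌊$39,802 × 150%/9⌋ = $6,633; SL = ⌊$30,402/3⌋ = $10,134 → take SL $10,134. Book value $29,668.
Year 8: DB = ⌊$29,668 × 150%/9⌋ = $4,944; SL = ⌊$20,268/2⌋ = $10,134 → take SL $10,134. Book value $19,534.
Year 9 (final): $19,534 − $9,400 = $10,134. Book value $9,400.

$20,759; $17,299; $14,416; $12,013; $10,133; $10,134; $10,134; $10,134; $10,134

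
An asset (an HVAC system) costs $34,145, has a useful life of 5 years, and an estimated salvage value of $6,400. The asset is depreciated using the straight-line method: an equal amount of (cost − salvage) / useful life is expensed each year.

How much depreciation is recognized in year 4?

$5,549

Depreciable base = $34,145 − $6,400 = $27,745.
Annual expense = $27,745 / 5 = $5,549.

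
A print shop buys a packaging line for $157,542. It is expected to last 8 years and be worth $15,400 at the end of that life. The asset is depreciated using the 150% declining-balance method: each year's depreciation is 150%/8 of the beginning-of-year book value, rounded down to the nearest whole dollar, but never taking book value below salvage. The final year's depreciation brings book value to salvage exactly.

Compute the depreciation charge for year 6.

$10,459

Depreciable base = $157,542 − $15,400 = $142,142.
Year 1: ⌊$157,542 × 150%/8⌋ = $29,539. Book value $128,003.
Year 2: ⌊$128,003 × 150%/8⌋ = $24,000. Book value $104,003.
Year 3: ⌊$104,003 × 150%/8⌋ = $19,500. Book value $84,503.
Year 4: ⌊$84,503 × 150%/8⌋ = $15,844. Book value $68,659.
Year 5: ⌊$68,659 × 150%/8⌋ = $12,873. Book value $55,786.
Year 6: ⌊$55,786 × 150%/8⌋ = $10,459. Book value $45,327.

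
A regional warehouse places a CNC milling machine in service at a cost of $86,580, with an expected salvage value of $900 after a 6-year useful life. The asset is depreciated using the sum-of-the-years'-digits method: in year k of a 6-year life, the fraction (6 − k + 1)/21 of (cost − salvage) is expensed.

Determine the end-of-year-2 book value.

$41,700

Depreciable base = $86,580 − $900 = $85,680.
Sum of the years' digits = 6+5+4+3+2+1 = 21.
Year 1: $85,680 × 6/21 = $24,480. Book value $62,100.
Year 2: $85,680 × 5/21 = $20,400. Book value $41,700.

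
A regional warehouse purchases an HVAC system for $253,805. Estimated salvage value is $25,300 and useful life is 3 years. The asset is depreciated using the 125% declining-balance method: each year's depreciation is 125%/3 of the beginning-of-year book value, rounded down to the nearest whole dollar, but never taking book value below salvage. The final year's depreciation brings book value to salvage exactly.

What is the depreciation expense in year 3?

$61,065

Depreciable base = $253,805 − $25,300 = $228,505.
Year 1: ⌊$253,805 × 125%/3⌋ = $105,752. Book value $148,053.
Year 2: ⌊$148,053 × 125%/3⌋ = $61,688. Book value $86,365.
Year 3 (final): $86,365 − $25,300 = $61,065. Book value $25,300.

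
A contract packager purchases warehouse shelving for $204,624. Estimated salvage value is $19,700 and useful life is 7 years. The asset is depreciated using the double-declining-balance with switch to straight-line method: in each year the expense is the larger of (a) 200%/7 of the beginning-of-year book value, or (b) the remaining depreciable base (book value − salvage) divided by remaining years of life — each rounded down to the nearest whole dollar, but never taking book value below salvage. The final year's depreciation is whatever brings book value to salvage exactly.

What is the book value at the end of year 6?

Depreciable base = $204,624 − $19,700 = $184,924.
Year 1: DB = ⌊$204,624 × 200%/7⌋ = $58,464; SL = ⌊$184,924/7⌋ = $26,417 → take DB $58,464. Book value $146,160.
Year 2: DB = ⌊$146,160 × 200%/7⌋ = $41,760; SL = ⌊$126,460/6⌋ = $21,076 → take DB $41,760. Book value $104,400.
Year 3: DB = ⌊$104,400 × 200%/7⌋ = $29,828; SL = ⌊$84,700/5⌋ = $16,940 → take DB $29,828. Book value $74,572.
Year 4: DB = ⌊$74,572 × 200%/7⌋ = $21,306; SL = ⌊$54,872/4⌋ = $13,718 → take DB $21,306. Book value $53,266.
Year 5: DB = ⌊$53,266 × 200%/7⌋ = $15,218; SL = ⌊$33,566/3⌋ = $11,188 → take DB $15,218. Book value $38,048.
Year 6: DB = ⌊$38,048 × 200%/7⌋ = $10,870; SL = ⌊$18,348/2⌋ = $9,174 → take DB $10,870. Book value $27,178.

$27,178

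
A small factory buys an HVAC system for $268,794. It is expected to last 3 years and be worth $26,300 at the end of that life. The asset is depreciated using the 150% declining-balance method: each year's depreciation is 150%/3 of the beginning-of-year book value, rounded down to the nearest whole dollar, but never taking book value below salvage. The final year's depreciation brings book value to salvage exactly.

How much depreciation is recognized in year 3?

Depreciable base = $268,794 − $26,300 = $242,494.
Year 1: ⌊$268,794 × 150%/3⌋ = $134,397. Book value $134,397.
Year 2: ⌊$134,397 × 150%/3⌋ = $67,198. Book value $67,199.
Year 3 (final): $67,199 − $26,300 = $40,899. Book value $26,300.

$40,899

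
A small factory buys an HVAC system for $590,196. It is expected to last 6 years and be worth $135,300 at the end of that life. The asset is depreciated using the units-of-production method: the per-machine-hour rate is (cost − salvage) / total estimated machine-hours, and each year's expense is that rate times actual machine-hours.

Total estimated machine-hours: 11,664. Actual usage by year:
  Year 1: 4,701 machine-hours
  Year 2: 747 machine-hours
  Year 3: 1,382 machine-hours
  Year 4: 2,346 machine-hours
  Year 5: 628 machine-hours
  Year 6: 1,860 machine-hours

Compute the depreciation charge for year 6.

Depreciable base = $590,196 − $135,300 = $454,896.
Rate = $454,896 / 11,664 machine-hours = $39 per machine-hour.
Year 1: 4,701 × $39 = $183,339. Book value $406,857.
Year 2: 747 × $39 = $29,133. Book value $377,724.
Year 3: 1,382 × $39 = $53,898. Book value $323,826.
Year 4: 2,346 × $39 = $91,494. Book value $232,332.
Year 5: 628 × $39 = $24,492. Book value $207,840.
Year 6: 1,860 × $39 = $72,540. Book value $135,300.

$72,540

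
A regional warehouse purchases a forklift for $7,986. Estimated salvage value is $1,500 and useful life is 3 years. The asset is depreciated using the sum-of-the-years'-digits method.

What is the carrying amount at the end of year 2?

Depreciable base = $7,986 − $1,500 = $6,486.
Sum of the years' digits = 3+2+1 = 6.
Year 1: $6,486 × 3/6 = $3,243. Book value $4,743.
Year 2: $6,486 × 2/6 = $2,162. Book value $2,581.

$2,581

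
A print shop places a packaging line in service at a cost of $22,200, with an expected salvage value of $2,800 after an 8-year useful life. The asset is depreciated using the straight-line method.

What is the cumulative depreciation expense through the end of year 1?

Depreciable base = $22,200 − $2,800 = $19,400.
Annual expense = $19,400 / 8 = $2,425.
End of year 1: book value $19,775.
Accumulated through year 1 = $22,200 − $19,775 = $2,425.

$2,425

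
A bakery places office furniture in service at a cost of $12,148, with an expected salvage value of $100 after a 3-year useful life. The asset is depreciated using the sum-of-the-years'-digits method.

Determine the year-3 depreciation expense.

Depreciable base = $12,148 − $100 = $12,048.
Sum of the years' digits = 3+2+1 = 6.
Year 1: $12,048 × 3/6 = $6,024. Book value $6,124.
Year 2: $12,048 × 2/6 = $4,016. Book value $2,108.
Year 3: $12,048 × 1/6 = $2,008. Book value $100.

$2,008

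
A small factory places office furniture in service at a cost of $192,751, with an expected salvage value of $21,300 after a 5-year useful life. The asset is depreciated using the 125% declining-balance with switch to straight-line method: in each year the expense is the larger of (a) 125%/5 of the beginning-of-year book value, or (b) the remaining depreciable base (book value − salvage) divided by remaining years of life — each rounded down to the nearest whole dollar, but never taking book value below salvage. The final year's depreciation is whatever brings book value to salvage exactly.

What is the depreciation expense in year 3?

$29,041

Depreciable base = $192,751 − $21,300 = $171,451.
Year 1: DB = ⌊$192,751 × 125%/5⌋ = $48,187; SL = ⌊$171,451/5⌋ = $34,290 → take DB $48,187. Book value $144,564.
Year 2: DB = ⌊$144,564 × 125%/5⌋ = $36,141; SL = ⌊$123,264/4⌋ = $30,816 → take DB $36,141. Book value $108,423.
Year 3: DB = ⌊$108,423 × 125%/5⌋ = $27,105; SL = ⌊$87,123/3⌋ = $29,041 → take SL $29,041. Book value $79,382.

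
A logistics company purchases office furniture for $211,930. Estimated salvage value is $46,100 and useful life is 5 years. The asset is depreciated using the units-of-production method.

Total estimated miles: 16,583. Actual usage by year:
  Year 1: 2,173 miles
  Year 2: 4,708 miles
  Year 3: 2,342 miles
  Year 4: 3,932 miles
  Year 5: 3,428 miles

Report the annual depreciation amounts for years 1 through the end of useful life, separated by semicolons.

$21,730; $47,080; $23,420; $39,320; $34,280

Depreciable base = $211,930 − $46,100 = $165,830.
Rate = $165,830 / 16,583 miles = $10 per mile.
Year 1: 2,173 × $10 = $21,730. Book value $190,200.
Year 2: 4,708 × $10 = $47,080. Book value $143,120.
Year 3: 2,342 × $10 = $23,420. Book value $119,700.
Year 4: 3,932 × $10 = $39,320. Book value $80,380.
Year 5: 3,428 × $10 = $34,280. Book value $46,100.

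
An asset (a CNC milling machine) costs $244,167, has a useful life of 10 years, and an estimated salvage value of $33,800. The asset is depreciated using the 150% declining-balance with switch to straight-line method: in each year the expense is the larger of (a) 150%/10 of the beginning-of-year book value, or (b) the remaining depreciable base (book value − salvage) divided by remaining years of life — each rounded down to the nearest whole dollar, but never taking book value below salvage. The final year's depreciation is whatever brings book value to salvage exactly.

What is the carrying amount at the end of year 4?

$127,458

Depreciable base = $244,167 − $33,800 = $210,367.
Year 1: DB = ⌊$244,167 × 150%/10⌋ = $36,625; SL = ⌊$210,367/10⌋ = $21,036 → take DB $36,625. Book value $207,542.
Year 2: DB = ⌊$207,542 × 150%/10⌋ = $31,131; SL = ⌊$173,742/9⌋ = $19,304 → take DB $31,131. Book value $176,411.
Year 3: DB = ⌊$176,411 × 150%/10⌋ = $26,461; SL = ⌊$142,611/8⌋ = $17,826 → take DB $26,461. Book value $149,950.
Year 4: DB = ⌊$149,950 × 150%/10⌋ = $22,492; SL = ⌊$116,150/7⌋ = $16,592 → take DB $22,492. Book value $127,458.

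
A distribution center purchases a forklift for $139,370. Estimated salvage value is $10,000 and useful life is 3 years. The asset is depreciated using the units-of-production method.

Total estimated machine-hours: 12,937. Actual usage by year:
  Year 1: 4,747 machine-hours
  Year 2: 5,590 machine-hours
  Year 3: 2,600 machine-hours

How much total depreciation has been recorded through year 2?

Depreciable base = $139,370 − $10,000 = $129,370.
Rate = $129,370 / 12,937 machine-hours = $10 per machine-hour.
Year 1: 4,747 × $10 = $47,470. Book value $91,900.
Year 2: 5,590 × $10 = $55,900. Book value $36,000.
Accumulated through year 2 = $139,370 − $36,000 = $103,370.

$103,370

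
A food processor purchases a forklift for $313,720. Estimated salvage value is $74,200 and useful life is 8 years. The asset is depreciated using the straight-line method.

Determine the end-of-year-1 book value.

Depreciable base = $313,720 − $74,200 = $239,520.
Annual expense = $239,520 / 8 = $29,940.
End of year 1: book value $283,780.

$283,780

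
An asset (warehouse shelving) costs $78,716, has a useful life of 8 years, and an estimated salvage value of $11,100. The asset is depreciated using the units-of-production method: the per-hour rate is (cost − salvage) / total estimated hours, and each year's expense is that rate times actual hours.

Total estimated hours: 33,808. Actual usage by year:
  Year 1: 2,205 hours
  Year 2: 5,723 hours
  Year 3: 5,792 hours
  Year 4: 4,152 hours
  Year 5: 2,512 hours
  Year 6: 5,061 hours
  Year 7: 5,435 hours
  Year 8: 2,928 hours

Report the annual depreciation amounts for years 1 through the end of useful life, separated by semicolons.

Depreciable base = $78,716 − $11,100 = $67,616.
Rate = $67,616 / 33,808 hours = $2 per hour.
Year 1: 2,205 × $2 = $4,410. Book value $74,306.
Year 2: 5,723 × $2 = $11,446. Book value $62,860.
Year 3: 5,792 × $2 = $11,584. Book value $51,276.
Year 4: 4,152 × $2 = $8,304. Book value $42,972.
Year 5: 2,512 × $2 = $5,024. Book value $37,948.
Year 6: 5,061 × $2 = $10,122. Book value $27,826.
Year 7: 5,435 × $2 = $10,870. Book value $16,956.
Year 8: 2,928 × $2 = $5,856. Book value $11,100.

$4,410; $11,446; $11,584; $8,304; $5,024; $10,122; $10,870; $5,856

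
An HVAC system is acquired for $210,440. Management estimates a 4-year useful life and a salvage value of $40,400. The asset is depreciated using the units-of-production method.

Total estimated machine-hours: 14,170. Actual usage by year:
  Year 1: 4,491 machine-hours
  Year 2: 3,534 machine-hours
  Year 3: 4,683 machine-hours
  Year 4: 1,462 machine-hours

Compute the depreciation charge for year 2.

$42,408

Depreciable base = $210,440 − $40,400 = $170,040.
Rate = $170,040 / 14,170 machine-hours = $12 per machine-hour.
Year 1: 4,491 × $12 = $53,892. Book value $156,548.
Year 2: 3,534 × $12 = $42,408. Book value $114,140.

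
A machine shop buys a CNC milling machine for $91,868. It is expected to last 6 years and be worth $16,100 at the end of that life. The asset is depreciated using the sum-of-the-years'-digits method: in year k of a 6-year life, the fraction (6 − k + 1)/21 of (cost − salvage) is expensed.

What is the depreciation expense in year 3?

Depreciable base = $91,868 − $16,100 = $75,768.
Sum of the years' digits = 6+5+4+3+2+1 = 21.
Year 1: $75,768 × 6/21 = $21,648. Book value $70,220.
Year 2: $75,768 × 5/21 = $18,040. Book value $52,180.
Year 3: $75,768 × 4/21 = $14,432. Book value $37,748.

$14,432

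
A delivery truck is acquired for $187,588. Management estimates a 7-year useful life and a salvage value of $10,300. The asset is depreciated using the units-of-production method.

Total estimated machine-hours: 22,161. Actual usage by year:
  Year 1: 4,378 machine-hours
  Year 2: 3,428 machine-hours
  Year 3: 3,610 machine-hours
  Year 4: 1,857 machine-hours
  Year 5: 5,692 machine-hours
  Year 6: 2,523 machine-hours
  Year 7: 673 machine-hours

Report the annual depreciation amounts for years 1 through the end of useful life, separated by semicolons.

Depreciable base = $187,588 − $10,300 = $177,288.
Rate = $177,288 / 22,161 machine-hours = $8 per machine-hour.
Year 1: 4,378 × $8 = $35,024. Book value $152,564.
Year 2: 3,428 × $8 = $27,424. Book value $125,140.
Year 3: 3,610 × $8 = $28,880. Book value $96,260.
Year 4: 1,857 × $8 = $14,856. Book value $81,404.
Year 5: 5,692 × $8 = $45,536. Book value $35,868.
Year 6: 2,523 × $8 = $20,184. Book value $15,684.
Year 7: 673 × $8 = $5,384. Book value $10,300.

$35,024; $27,424; $28,880; $14,856; $45,536; $20,184; $5,384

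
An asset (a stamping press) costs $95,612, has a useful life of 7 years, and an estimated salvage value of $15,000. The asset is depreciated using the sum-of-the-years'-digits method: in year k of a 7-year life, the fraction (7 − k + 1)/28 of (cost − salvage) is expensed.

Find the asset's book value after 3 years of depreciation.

Depreciable base = $95,612 − $15,000 = $80,612.
Sum of the years' digits = 7+6+5+4+3+2+1 = 28.
Year 1: $80,612 × 7/28 = $20,153. Book value $75,459.
Year 2: $80,612 × 6/28 = $17,274. Book value $58,185.
Year 3: $80,612 × 5/28 = $14,395. Book value $43,790.

$43,790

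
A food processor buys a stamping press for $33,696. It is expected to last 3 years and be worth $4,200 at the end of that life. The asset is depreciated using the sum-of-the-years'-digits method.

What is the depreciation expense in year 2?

$9,832

Depreciable base = $33,696 − $4,200 = $29,496.
Sum of the years' digits = 3+2+1 = 6.
Year 1: $29,496 × 3/6 = $14,748. Book value $18,948.
Year 2: $29,496 × 2/6 = $9,832. Book value $9,116.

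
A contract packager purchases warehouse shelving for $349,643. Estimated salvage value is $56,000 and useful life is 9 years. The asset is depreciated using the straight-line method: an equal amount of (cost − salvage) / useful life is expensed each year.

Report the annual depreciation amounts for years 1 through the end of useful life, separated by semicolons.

$32,627; $32,627; $32,627; $32,627; $32,627; $32,627; $32,627; $32,627; $32,627

Depreciable base = $349,643 − $56,000 = $293,643.
Annual expense = $293,643 / 9 = $32,627.
End of year 1: book value $317,016.
End of year 2: book value $284,389.
End of year 3: book value $251,762.
End of year 4: book value $219,135.
End of year 5: book value $186,508.
End of year 6: book value $153,881.
End of year 7: book value $121,254.
End of year 8: book value $88,627.
End of year 9: book value $56,000.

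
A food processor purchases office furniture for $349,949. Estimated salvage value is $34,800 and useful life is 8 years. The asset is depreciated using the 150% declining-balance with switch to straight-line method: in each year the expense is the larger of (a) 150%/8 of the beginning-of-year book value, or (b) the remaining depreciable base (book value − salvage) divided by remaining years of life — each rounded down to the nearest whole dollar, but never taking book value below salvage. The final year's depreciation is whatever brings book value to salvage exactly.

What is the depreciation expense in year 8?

Depreciable base = $349,949 − $34,800 = $315,149.
Year 1: DB = ⌊$349,949 × 150%/8⌋ = $65,615; SL = ⌊$315,149/8⌋ = $39,393 → take DB $65,615. Book value $284,334.
Year 2: DB = ⌊$284,334 × 150%/8⌋ = $53,312; SL = ⌊$249,534/7⌋ = $35,647 → take DB $53,312. Book value $231,022.
Year 3: DB = ⌊$231,022 × 150%/8⌋ = $43,316; SL = ⌊$196,222/6⌋ = $32,703 → take DB $43,316. Book value $187,706.
Year 4: DB = ⌊$187,706 × 150%/8⌋ = $35,194; SL = ⌊$152,906/5⌋ = $30,581 → take DB $35,194. Book value $152,512.
Year 5: DB = ⌊$152,512 × 150%/8⌋ = $28,596; SL = ⌊$117,712/4⌋ = $29,428 → take SL $29,428. Book value $123,084.
Year 6: DB = ⌊$123,084 × 150%/8⌋ = $23,078; SL = ⌊$88,284/3⌋ = $29,428 → take SL $29,428. Book value $93,656.
Year 7: DB = ⌊$93,656 × 150%/8⌋ = $17,560; SL = ⌊$58,856/2⌋ = $29,428 → take SL $29,428. Book value $64,228.
Year 8 (final): $64,228 − $34,800 = $29,428. Book value $34,800.

$29,428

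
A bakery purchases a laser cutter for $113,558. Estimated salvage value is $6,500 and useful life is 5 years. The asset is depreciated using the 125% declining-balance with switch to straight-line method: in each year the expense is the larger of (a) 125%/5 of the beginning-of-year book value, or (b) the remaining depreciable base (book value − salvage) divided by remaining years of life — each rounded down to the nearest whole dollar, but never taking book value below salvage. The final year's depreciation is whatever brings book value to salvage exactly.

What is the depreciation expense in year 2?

Depreciable base = $113,558 − $6,500 = $107,058.
Year 1: DB = ⌊$113,558 × 125%/5⌋ = $28,389; SL = ⌊$107,058/5⌋ = $21,411 → take DB $28,389. Book value $85,169.
Year 2: DB = ⌊$85,169 × 125%/5⌋ = $21,292; SL = ⌊$78,669/4⌋ = $19,667 → take DB $21,292. Book value $63,877.

$21,292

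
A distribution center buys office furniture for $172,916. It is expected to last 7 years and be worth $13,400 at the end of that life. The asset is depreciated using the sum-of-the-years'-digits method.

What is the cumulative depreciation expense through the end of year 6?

$153,819

Depreciable base = $172,916 − $13,400 = $159,516.
Sum of the years' digits = 7+6+5+4+3+2+1 = 28.
Year 1: $159,516 × 7/28 = $39,879. Book value $133,037.
Year 2: $159,516 × 6/28 = $34,182. Book value $98,855.
Year 3: $159,516 × 5/28 = $28,485. Book value $70,370.
Year 4: $159,516 × 4/28 = $22,788. Book value $47,582.
Year 5: $159,516 × 3/28 = $17,091. Book value $30,491.
Year 6: $159,516 × 2/28 = $11,394. Book value $19,097.
Accumulated through year 6 = $172,916 − $19,097 = $153,819.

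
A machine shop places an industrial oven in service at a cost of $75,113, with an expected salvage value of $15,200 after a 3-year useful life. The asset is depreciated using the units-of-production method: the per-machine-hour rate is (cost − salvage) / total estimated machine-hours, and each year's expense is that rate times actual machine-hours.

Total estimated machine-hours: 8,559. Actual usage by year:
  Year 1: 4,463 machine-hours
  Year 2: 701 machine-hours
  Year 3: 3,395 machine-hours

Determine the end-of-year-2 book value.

$38,965

Depreciable base = $75,113 − $15,200 = $59,913.
Rate = $59,913 / 8,559 machine-hours = $7 per machine-hour.
Year 1: 4,463 × $7 = $31,241. Book value $43,872.
Year 2: 701 × $7 = $4,907. Book value $38,965.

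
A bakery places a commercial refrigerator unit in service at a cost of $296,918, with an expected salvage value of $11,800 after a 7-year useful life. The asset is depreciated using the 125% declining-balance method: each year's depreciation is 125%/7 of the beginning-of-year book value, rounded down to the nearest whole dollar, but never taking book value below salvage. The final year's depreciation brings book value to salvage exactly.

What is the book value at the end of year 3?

Depreciable base = $296,918 − $11,800 = $285,118.
Year 1: ⌊$296,918 × 125%/7⌋ = $53,021. Book value $243,897.
Year 2: ⌊$243,897 × 125%/7⌋ = $43,553. Book value $200,344.
Year 3: ⌊$200,344 × 125%/7⌋ = $35,775. Book value $164,569.

$164,569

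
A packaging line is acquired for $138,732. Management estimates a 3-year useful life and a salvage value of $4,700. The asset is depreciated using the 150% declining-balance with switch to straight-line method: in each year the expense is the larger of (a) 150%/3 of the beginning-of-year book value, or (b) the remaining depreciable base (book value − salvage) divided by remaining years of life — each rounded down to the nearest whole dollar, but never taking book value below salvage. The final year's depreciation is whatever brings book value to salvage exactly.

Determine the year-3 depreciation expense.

$29,983

Depreciable base = $138,732 − $4,700 = $134,032.
Year 1: DB = ⌊$138,732 × 150%/3⌋ = $69,366; SL = ⌊$134,032/3⌋ = $44,677 → take DB $69,366. Book value $69,366.
Year 2: DB = ⌊$69,366 × 150%/3⌋ = $34,683; SL = ⌊$64,666/2⌋ = $32,333 → take DB $34,683. Book value $34,683.
Year 3 (final): $34,683 − $4,700 = $29,983. Book value $4,700.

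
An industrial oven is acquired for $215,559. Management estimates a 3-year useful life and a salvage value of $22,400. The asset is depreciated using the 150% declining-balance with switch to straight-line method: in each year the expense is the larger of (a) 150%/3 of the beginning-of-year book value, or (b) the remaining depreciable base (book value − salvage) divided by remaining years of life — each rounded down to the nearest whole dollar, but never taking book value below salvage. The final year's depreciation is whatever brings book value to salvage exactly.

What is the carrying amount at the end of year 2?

$53,890

Depreciable base = $215,559 − $22,400 = $193,159.
Year 1: DB = ⌊$215,559 × 150%/3⌋ = $107,779; SL = ⌊$193,159/3⌋ = $64,386 → take DB $107,779. Book value $107,780.
Year 2: DB = ⌊$107,780 × 150%/3⌋ = $53,890; SL = ⌊$85,380/2⌋ = $42,690 → take DB $53,890. Book value $53,890.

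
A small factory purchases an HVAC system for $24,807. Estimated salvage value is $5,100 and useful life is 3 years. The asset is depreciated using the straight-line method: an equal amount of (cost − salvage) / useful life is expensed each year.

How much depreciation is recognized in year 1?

Depreciable base = $24,807 − $5,100 = $19,707.
Annual expense = $19,707 / 3 = $6,569.

$6,569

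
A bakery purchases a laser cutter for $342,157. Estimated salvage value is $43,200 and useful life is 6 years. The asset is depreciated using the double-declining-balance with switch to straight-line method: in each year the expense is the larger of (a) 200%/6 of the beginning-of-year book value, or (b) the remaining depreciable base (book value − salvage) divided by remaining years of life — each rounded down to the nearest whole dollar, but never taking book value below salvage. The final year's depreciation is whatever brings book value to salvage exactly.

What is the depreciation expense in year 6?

Depreciable base = $342,157 − $43,200 = $298,957.
Year 1: DB = ⌊$342,157 × 200%/6⌋ = $114,052; SL = ⌊$298,957/6⌋ = $49,826 → take DB $114,052. Book value $228,105.
Year 2: DB = ⌊$228,105 × 200%/6⌋ = $76,035; SL = ⌊$184,905/5⌋ = $36,981 → take DB $76,035. Book value $152,070.
Year 3: DB = ⌊$152,070 × 200%/6⌋ = $50,690; SL = ⌊$108,870/4⌋ = $27,217 → take DB $50,690. Book value $101,380.
Year 4: DB = ⌊$101,380 × 200%/6⌋ = $33,793; SL = ⌊$58,180/3⌋ = $19,393 → take DB $33,793. Book value $67,587.
Year 5: DB = ⌊$67,587 × 200%/6⌋ = $22,529; SL = ⌊$24,387/2⌋ = $12,193 → take DB $22,529. Book value $45,058.
Year 6 (final): $45,058 − $43,200 = $1,858. Book value $43,200.

$1,858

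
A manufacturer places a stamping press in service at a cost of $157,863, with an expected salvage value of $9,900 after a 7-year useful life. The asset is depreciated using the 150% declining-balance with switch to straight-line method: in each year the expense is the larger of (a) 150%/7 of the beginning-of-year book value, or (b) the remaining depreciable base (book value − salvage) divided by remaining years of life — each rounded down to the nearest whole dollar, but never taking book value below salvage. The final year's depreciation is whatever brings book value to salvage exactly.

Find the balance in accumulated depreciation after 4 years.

Depreciable base = $157,863 − $9,900 = $147,963.
Year 1: DB = ⌊$157,863 × 150%/7⌋ = $33,827; SL = ⌊$147,963/7⌋ = $21,137 → take DB $33,827. Book value $124,036.
Year 2: DB = ⌊$124,036 × 150%/7⌋ = $26,579; SL = ⌊$114,136/6⌋ = $19,022 → take DB $26,579. Book value $97,457.
Year 3: DB = ⌊$97,457 × 150%/7⌋ = $20,883; SL = ⌊$87,557/5⌋ = $17,511 → take DB $20,883. Book value $76,574.
Year 4: DB = ⌊$76,574 × 150%/7⌋ = $16,408; SL = ⌊$66,674/4⌋ = $16,668 → take SL $16,668. Book value $59,906.
Accumulated through year 4 = $157,863 − $59,906 = $97,957.

$97,957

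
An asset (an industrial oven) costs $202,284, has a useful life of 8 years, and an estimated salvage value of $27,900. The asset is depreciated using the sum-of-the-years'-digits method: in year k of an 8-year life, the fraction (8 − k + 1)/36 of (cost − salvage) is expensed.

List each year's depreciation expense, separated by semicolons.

Depreciable base = $202,284 − $27,900 = $174,384.
Sum of the years' digits = 8+7+6+5+4+3+2+1 = 36.
Year 1: $174,384 × 8/36 = $38,752. Book value $163,532.
Year 2: $174,384 × 7/36 = $33,908. Book value $129,624.
Year 3: $174,384 × 6/36 = $29,064. Book value $100,560.
Year 4: $174,384 × 5/36 = $24,220. Book value $76,340.
Year 5: $174,384 × 4/36 = $19,376. Book value $56,964.
Year 6: $174,384 × 3/36 = $14,532. Book value $42,432.
Year 7: $174,384 × 2/36 = $9,688. Book value $32,744.
Year 8: $174,384 × 1/36 = $4,844. Book value $27,900.

$38,752; $33,908; $29,064; $24,220; $19,376; $14,532; $9,688; $4,844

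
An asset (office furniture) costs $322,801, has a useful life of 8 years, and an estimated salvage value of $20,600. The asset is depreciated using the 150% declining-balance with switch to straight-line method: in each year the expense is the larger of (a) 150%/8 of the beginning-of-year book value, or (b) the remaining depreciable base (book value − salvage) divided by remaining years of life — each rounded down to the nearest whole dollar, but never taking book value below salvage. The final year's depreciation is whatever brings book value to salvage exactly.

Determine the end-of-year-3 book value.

$173,144

Depreciable base = $322,801 − $20,600 = $302,201.
Year 1: DB = ⌊$322,801 × 150%/8⌋ = $60,525; SL = ⌊$302,201/8⌋ = $37,775 → take DB $60,525. Book value $262,276.
Year 2: DB = ⌊$262,276 × 150%/8⌋ = $49,176; SL = ⌊$241,676/7⌋ = $34,525 → take DB $49,176. Book value $213,100.
Year 3: DB = ⌊$213,100 × 150%/8⌋ = $39,956; SL = ⌊$192,500/6⌋ = $32,083 → take DB $39,956. Book value $173,144.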